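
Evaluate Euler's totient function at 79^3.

φ(79^3) = 79^2·(79−1) = 6241·78 = 486798.

486798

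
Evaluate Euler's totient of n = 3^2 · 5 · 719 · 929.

φ(30057795) = 30057795 · (1 − 1/3) · (1 − 1/5) · (1 − 1/719) · (1 − 1/929)
       = 30057795 · 5330432/10019265 = 15991296.

15991296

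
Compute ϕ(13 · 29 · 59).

19488

φ(22243) = 22243 · (1 − 1/13) · (1 − 1/29) · (1 − 1/59)
       = 22243 · 19488/22243 = 19488.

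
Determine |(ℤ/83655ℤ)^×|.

37440

83655 = 3**2 · 5 · 11 · 13**2.
φ(3^2) = 3^2 − 3^1 = 9 − 3 = 6.
φ(5) = 5 − 1 = 4.
φ(11) = 11 − 1 = 10.
φ(13^2) = 13^1·(13−1) = 13·12 = 156.
Multiply: 6 · 4 · 10 · 156 = 37440.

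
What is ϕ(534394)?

Prime factorization: 534394 = 2 · 7**3 · 19 · 41.
φ(2) = 2 − 1 = 1.
φ(7^3) = 7^3 − 7^2 = 343 − 49 = 294.
φ(19) = 19 − 1 = 18.
φ(41) = 41 − 1 = 40.
Since φ is multiplicative, φ(534394) = 1 · 294 · 18 · 40 = 211680.

211680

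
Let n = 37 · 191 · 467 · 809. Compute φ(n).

2575451520

φ(37) = 37 − 1 = 36.
φ(191) = 191 − 1 = 190.
φ(467) = 467 − 1 = 466.
φ(809) = 809 − 1 = 808.
Multiply: 36 · 190 · 466 · 808 = 2575451520.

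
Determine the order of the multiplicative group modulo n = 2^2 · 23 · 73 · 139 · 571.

249194880

φ(533042204) = 533042204 · (1 − 1/2) · (1 − 1/23) · (1 − 1/73) · (1 − 1/139) · (1 − 1/571)
       = 533042204 · 124597440/266521102 = 249194880.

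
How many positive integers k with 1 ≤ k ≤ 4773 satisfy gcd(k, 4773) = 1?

First factor: 4773 = 3 × 37 × 43.
φ(4773) = 4773 · (1 − 1/3) · (1 − 1/37) · (1 − 1/43)
       = 4773 · 3024/4773 = 3024.

3024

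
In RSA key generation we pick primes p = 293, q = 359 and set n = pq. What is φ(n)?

104536

φ(293) = 293 − 1 = 292.
φ(359) = 359 − 1 = 358.
Multiply: 292 · 358 = 104536.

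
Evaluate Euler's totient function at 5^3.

100

φ(5^3) = 5^3 − 5^2 = 125 − 25 = 100.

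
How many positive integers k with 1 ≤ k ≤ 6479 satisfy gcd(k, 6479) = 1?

Factor 6479: 6479 = 11 × 19 × 31.
φ(11) = 11 − 1 = 10.
φ(19) = 19 − 1 = 18.
φ(31) = 31 − 1 = 30.
Multiply: 10 · 18 · 30 = 5400.

5400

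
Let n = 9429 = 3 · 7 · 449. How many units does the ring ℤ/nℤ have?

5376

φ(3) = 3 − 1 = 2.
φ(7) = 7 − 1 = 6.
φ(449) = 449 − 1 = 448.
φ(9429) = 2 × 6 × 448 = 5376.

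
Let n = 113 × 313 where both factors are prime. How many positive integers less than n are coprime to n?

34944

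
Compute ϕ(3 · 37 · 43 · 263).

792288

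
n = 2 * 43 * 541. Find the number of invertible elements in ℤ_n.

22680

φ(2) = 2 − 1 = 1.
φ(43) = 43 − 1 = 42.
φ(541) = 541 − 1 = 540.
Since φ is multiplicative, φ(46526) = 1 · 42 · 540 = 22680.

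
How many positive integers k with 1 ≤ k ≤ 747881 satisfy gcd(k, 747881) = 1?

645120

Factor 747881: 747881 = 17 · 29 · 37 · 41.
φ(17) = 17 − 1 = 16.
φ(29) = 29 − 1 = 28.
φ(37) = 37 − 1 = 36.
φ(41) = 41 − 1 = 40.
Since φ is multiplicative, φ(747881) = 16 · 28 · 36 · 40 = 645120.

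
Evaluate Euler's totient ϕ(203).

168

203 = 7 × 29.
φ(203) = 203 · (1 − 1/7) · (1 − 1/29)
       = 203 · 168/203 = 168.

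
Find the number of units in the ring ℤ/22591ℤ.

20160

Factor 22591: 22591 = 19 × 29 × 41.
φ(22591) = 22591 · (1 − 1/19) · (1 − 1/29) · (1 − 1/41)
       = 22591 · 20160/22591 = 20160.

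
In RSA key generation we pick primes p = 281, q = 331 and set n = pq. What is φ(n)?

φ(n) = (p − 1)(q − 1) = (281−1)(331−1) = 280·330 = 92400.

92400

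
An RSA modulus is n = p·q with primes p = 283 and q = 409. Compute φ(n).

115056

φ(115747) = 115747 · (1 − 1/283) · (1 − 1/409)
       = 115747 · 115056/115747 = 115056.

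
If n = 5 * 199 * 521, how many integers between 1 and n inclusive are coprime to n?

φ(5) = 5 − 1 = 4.
φ(199) = 199 − 1 = 198.
φ(521) = 521 − 1 = 520.
Multiply: 4 · 198 · 520 = 411840.

411840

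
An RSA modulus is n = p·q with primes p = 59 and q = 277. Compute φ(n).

φ(pq) = (p−1)(q−1) = 58 · 276 = 16008.

16008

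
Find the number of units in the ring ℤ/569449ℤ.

483840

Factor 569449: 569449 = 17 · 19 · 41 · 43.
φ(569449) = 569449 · (1 − 1/17) · (1 − 1/19) · (1 − 1/41) · (1 − 1/43)
       = 569449 · 483840/569449 = 483840.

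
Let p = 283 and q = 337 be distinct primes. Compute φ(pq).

φ(pq) = (p−1)(q−1) = 282 · 336 = 94752.

94752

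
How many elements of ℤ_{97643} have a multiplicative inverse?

Prime factorization: 97643 = 7 × 13 × 29 × 37.
φ(97643) = 97643 · (1 − 1/7) · (1 − 1/13) · (1 − 1/29) · (1 − 1/37)
       = 97643 · 72576/97643 = 72576.

72576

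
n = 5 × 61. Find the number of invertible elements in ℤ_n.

240

φ(5) = 5 − 1 = 4.
φ(61) = 61 − 1 = 60.
Since φ is multiplicative, φ(305) = 4 · 60 = 240.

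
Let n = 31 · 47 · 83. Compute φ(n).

113160

φ(120931) = 120931 · (1 − 1/31) · (1 − 1/47) · (1 − 1/83)
       = 120931 · 113160/120931 = 113160.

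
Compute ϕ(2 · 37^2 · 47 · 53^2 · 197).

33097663872

φ(2) = 2 − 1 = 1.
φ(37^2) = 37^2 − 37^1 = 1369 − 37 = 1332.
φ(47) = 47 − 1 = 46.
φ(53^2) = 53^2 − 53^1 = 2809 − 53 = 2756.
φ(197) = 197 − 1 = 196.
Multiply: 1 · 1332 · 46 · 2756 · 196 = 33097663872.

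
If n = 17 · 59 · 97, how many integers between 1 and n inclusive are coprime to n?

89088

φ(97291) = 97291 · (1 − 1/17) · (1 − 1/59) · (1 − 1/97)
       = 97291 · 89088/97291 = 89088.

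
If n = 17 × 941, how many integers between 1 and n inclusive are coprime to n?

φ(15997) = 15997 · (1 − 1/17) · (1 − 1/941)
       = 15997 · 15040/15997 = 15040.

15040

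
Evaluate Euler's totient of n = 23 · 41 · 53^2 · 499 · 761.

φ(23) = 23 − 1 = 22.
φ(41) = 41 − 1 = 40.
φ(53^2) = 53^1·(53−1) = 53·52 = 2756.
φ(499) = 499 − 1 = 498.
φ(761) = 761 − 1 = 760.
Since φ is multiplicative, φ(1005885700493) = 22 · 40 · 2756 · 498 · 760 = 917919974400.

917919974400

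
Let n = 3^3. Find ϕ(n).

18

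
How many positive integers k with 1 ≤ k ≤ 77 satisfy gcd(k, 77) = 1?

60

Prime factorization: 77 = 7 · 11.
φ(77) = 77 · (1 − 1/7) · (1 − 1/11)
       = 77 · 60/77 = 60.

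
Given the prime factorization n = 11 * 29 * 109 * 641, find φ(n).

φ(11) = 11 − 1 = 10.
φ(29) = 29 − 1 = 28.
φ(109) = 109 − 1 = 108.
φ(641) = 641 − 1 = 640.
Since φ is multiplicative, φ(22288211) = 10 · 28 · 108 · 640 = 19353600.

19353600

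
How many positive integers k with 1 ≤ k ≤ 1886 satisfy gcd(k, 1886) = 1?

880

1886 = 2 × 23 × 41.
φ(1886) = 1886 · (1 − 1/2) · (1 − 1/23) · (1 − 1/41)
       = 1886 · 880/1886 = 880.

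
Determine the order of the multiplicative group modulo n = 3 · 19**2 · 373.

φ(403959) = 403959 · (1 − 1/3) · (1 − 1/19) · (1 − 1/373)
       = 403959 · 13392/21261 = 254448.

254448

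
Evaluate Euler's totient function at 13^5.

φ(371293) = 371293 · (1 − 1/13)
       = 371293 · 12/13 = 342732.

342732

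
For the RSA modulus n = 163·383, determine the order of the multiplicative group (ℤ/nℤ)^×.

φ(pq) = (p−1)(q−1) = 162 · 382 = 61884.

61884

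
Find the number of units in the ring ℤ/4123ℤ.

First factor: 4123 = 7 · 19 · 31.
φ(4123) = 4123 · (1 − 1/7) · (1 − 1/19) · (1 − 1/31)
       = 4123 · 3240/4123 = 3240.

3240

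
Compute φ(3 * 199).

φ(597) = 597 · (1 − 1/3) · (1 − 1/199)
       = 597 · 396/597 = 396.

396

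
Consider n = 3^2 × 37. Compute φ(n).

216

φ(3^2) = 3^1·(3−1) = 3·2 = 6.
φ(37) = 37 − 1 = 36.
Multiply: 6 · 36 = 216.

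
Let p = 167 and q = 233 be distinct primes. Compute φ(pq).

38512

φ(pq) = (p−1)(q−1) = 166 · 232 = 38512.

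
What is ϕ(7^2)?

42

φ(7^2) = 7^1·(7−1) = 7·6 = 42.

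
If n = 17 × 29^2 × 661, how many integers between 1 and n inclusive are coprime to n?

8574720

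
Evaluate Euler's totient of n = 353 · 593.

208384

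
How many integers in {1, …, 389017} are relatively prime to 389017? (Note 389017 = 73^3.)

φ(73^3) = 73^2·(73−1) = 5329·72 = 383688.

383688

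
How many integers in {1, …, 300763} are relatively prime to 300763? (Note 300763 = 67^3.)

296274

φ(67^3) = 67^2·(67−1) = 4489·66 = 296274.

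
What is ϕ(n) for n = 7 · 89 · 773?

407616

φ(7) = 7 − 1 = 6.
φ(89) = 89 − 1 = 88.
φ(773) = 773 − 1 = 772.
Multiply: 6 · 88 · 772 = 407616.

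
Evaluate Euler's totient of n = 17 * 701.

11200

φ(11917) = 11917 · (1 − 1/17) · (1 − 1/701)
       = 11917 · 11200/11917 = 11200.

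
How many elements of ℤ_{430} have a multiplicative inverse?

168

Factor 430: 430 = 2 * 5 * 43.
φ(2) = 2 − 1 = 1.
φ(5) = 5 − 1 = 4.
φ(43) = 43 − 1 = 42.
Since φ is multiplicative, φ(430) = 1 · 4 · 42 = 168.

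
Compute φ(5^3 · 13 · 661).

792000

φ(5^3) = 5^2·(5−1) = 25·4 = 100.
φ(13) = 13 − 1 = 12.
φ(661) = 661 − 1 = 660.
φ(1074125) = 100 × 12 × 660 = 792000.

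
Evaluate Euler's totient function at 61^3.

223260

φ(61^3) = 61^3 − 61^2 = 226981 − 3721 = 223260.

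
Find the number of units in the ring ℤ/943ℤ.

880

First factor: 943 = 23 * 41.
φ(943) = 943 · (1 − 1/23) · (1 − 1/41)
       = 943 · 880/943 = 880.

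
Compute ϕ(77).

77 = 7 · 11.
φ(77) = 77 · (1 − 1/7) · (1 − 1/11)
       = 77 · 60/77 = 60.

60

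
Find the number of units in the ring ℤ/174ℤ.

56

174 = 2 × 3 × 29.
φ(2) = 2 − 1 = 1.
φ(3) = 3 − 1 = 2.
φ(29) = 29 − 1 = 28.
Multiply: 1 · 2 · 28 = 56.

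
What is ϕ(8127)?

4536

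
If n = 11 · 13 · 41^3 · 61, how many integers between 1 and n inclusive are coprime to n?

484128000

φ(601197883) = 601197883 · (1 − 1/11) · (1 − 1/13) · (1 − 1/41) · (1 − 1/61)
       = 601197883 · 288000/357643 = 484128000.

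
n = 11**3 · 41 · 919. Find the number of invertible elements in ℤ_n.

44431200

φ(50150749) = 50150749 · (1 − 1/11) · (1 − 1/41) · (1 − 1/919)
       = 50150749 · 367200/414469 = 44431200.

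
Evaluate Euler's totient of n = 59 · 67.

3828

φ(59) = 59 − 1 = 58.
φ(67) = 67 − 1 = 66.
φ(3953) = 58 × 66 = 3828.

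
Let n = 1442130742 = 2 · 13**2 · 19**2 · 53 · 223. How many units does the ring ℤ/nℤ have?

615895488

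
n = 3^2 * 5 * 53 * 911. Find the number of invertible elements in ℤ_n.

1135680

φ(2172735) = 2172735 · (1 − 1/3) · (1 − 1/5) · (1 − 1/53) · (1 − 1/911)
       = 2172735 · 378560/724245 = 1135680.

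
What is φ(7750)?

3000

Factor 7750: 7750 = 2 · 5^3 · 31.
φ(7750) = 7750 · (1 − 1/2) · (1 − 1/5) · (1 − 1/31)
       = 7750 · 120/310 = 3000.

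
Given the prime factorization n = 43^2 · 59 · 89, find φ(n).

9217824

φ(43^2) = 43^1·(43−1) = 43·42 = 1806.
φ(59) = 59 − 1 = 58.
φ(89) = 89 − 1 = 88.
φ(9709099) = 1806 × 58 × 88 = 9217824.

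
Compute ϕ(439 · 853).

373176

φ(439) = 439 − 1 = 438.
φ(853) = 853 − 1 = 852.
Since φ is multiplicative, φ(374467) = 438 · 852 = 373176.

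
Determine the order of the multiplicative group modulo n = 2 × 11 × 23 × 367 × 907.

72951120

φ(168431714) = 168431714 · (1 − 1/2) · (1 − 1/11) · (1 − 1/23) · (1 − 1/367) · (1 − 1/907)
       = 168431714 · 72951120/168431714 = 72951120.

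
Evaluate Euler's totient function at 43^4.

φ(3418801) = 3418801 · (1 − 1/43)
       = 3418801 · 42/43 = 3339294.

3339294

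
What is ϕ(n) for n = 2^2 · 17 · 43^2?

φ(2^2) = 2^2 − 2^1 = 4 − 2 = 2.
φ(17) = 17 − 1 = 16.
φ(43^2) = 43^2 − 43^1 = 1849 − 43 = 1806.
φ(125732) = 2 × 16 × 1806 = 57792.

57792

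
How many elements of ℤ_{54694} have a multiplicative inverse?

24640

Prime factorization: 54694 = 2 · 23 · 29 · 41.
φ(2) = 2 − 1 = 1.
φ(23) = 23 − 1 = 22.
φ(29) = 29 − 1 = 28.
φ(41) = 41 − 1 = 40.
Multiply: 1 · 22 · 28 · 40 = 24640.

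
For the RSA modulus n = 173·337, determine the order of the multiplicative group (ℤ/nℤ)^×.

For distinct primes, φ(pq) = (p−1)(q−1) = 172 × 336 = 57792.

57792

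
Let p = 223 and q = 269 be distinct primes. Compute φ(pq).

φ(59987) = 59987 · (1 − 1/223) · (1 − 1/269)
       = 59987 · 59496/59987 = 59496.

59496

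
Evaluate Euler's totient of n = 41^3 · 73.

φ(41^3) = 41^3 − 41^2 = 68921 − 1681 = 67240.
φ(73) = 73 − 1 = 72.
Multiply: 67240 · 72 = 4841280.

4841280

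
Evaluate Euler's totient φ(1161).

1161 = 3^3 * 43.
φ(1161) = 1161 · (1 − 1/3) · (1 − 1/43)
       = 1161 · 84/129 = 756.

756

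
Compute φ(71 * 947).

φ(71) = 71 − 1 = 70.
φ(947) = 947 − 1 = 946.
Since φ is multiplicative, φ(67237) = 70 · 946 = 66220.

66220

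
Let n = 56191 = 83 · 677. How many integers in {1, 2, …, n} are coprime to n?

φ(83) = 83 − 1 = 82.
φ(677) = 677 − 1 = 676.
Since φ is multiplicative, φ(56191) = 82 · 676 = 55432.

55432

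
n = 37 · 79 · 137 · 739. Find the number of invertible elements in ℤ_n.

281833344

φ(37) = 37 − 1 = 36.
φ(79) = 79 − 1 = 78.
φ(137) = 137 − 1 = 136.
φ(739) = 739 − 1 = 738.
Since φ is multiplicative, φ(295933289) = 36 · 78 · 136 · 738 = 281833344.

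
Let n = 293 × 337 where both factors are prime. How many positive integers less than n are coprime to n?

For distinct primes, φ(pq) = (p−1)(q−1) = 292 × 336 = 98112.

98112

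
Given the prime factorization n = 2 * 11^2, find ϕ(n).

φ(242) = 242 · (1 − 1/2) · (1 − 1/11)
       = 242 · 10/22 = 110.

110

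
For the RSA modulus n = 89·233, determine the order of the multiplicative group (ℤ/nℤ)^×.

φ(n) = (p − 1)(q − 1) = (89−1)(233−1) = 88·232 = 20416.

20416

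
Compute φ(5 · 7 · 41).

φ(1435) = 1435 · (1 − 1/5) · (1 − 1/7) · (1 − 1/41)
       = 1435 · 960/1435 = 960.

960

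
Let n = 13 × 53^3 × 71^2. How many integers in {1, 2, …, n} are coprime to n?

φ(9756356441) = 9756356441 · (1 − 1/13) · (1 − 1/53) · (1 − 1/71)
       = 9756356441 · 43680/48919 = 8711495520.

8711495520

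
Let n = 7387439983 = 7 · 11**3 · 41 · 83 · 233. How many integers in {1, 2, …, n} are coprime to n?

5524569600

φ(7) = 7 − 1 = 6.
φ(11^3) = 11^2·(11−1) = 121·10 = 1210.
φ(41) = 41 − 1 = 40.
φ(83) = 83 − 1 = 82.
φ(233) = 233 − 1 = 232.
Multiply: 6 · 1210 · 40 · 82 · 232 = 5524569600.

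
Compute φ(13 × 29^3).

282576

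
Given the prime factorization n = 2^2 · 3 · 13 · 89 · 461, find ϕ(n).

1943040

φ(2^2) = 2^1·(2−1) = 2·1 = 2.
φ(3) = 3 − 1 = 2.
φ(13) = 13 − 1 = 12.
φ(89) = 89 − 1 = 88.
φ(461) = 461 − 1 = 460.
Multiply: 2 · 2 · 12 · 88 · 460 = 1943040.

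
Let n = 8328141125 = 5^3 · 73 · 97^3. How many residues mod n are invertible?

6503500800

φ(8328141125) = 8328141125 · (1 − 1/5) · (1 − 1/73) · (1 − 1/97)
       = 8328141125 · 27648/35405 = 6503500800.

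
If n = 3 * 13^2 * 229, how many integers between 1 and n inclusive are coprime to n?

71136

φ(3) = 3 − 1 = 2.
φ(13^2) = 13^2 − 13^1 = 169 − 13 = 156.
φ(229) = 229 − 1 = 228.
Multiply: 2 · 156 · 228 = 71136.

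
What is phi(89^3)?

φ(704969) = 704969 · (1 − 1/89)
       = 704969 · 88/89 = 697048.

697048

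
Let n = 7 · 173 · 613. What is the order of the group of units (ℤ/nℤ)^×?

φ(742343) = 742343 · (1 − 1/7) · (1 − 1/173) · (1 − 1/613)
       = 742343 · 631584/742343 = 631584.

631584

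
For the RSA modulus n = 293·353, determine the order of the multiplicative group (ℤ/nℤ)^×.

102784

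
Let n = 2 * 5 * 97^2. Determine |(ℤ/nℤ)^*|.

37248

φ(94090) = 94090 · (1 − 1/2) · (1 − 1/5) · (1 − 1/97)
       = 94090 · 384/970 = 37248.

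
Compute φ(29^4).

682892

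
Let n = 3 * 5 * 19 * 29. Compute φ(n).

4032

φ(8265) = 8265 · (1 − 1/3) · (1 − 1/5) · (1 − 1/19) · (1 − 1/29)
       = 8265 · 4032/8265 = 4032.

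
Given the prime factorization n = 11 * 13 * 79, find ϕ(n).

φ(11) = 11 − 1 = 10.
φ(13) = 13 − 1 = 12.
φ(79) = 79 − 1 = 78.
Multiply: 10 · 12 · 78 = 9360.

9360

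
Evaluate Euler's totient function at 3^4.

φ(3^4) = 3^4 − 3^3 = 81 − 27 = 54.

54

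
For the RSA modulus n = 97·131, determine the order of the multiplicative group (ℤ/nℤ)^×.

φ(97) = 97 − 1 = 96.
φ(131) = 131 − 1 = 130.
Multiply: 96 · 130 = 12480.

12480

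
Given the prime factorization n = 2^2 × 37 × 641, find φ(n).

46080

φ(94868) = 94868 · (1 − 1/2) · (1 − 1/37) · (1 − 1/641)
       = 94868 · 23040/47434 = 46080.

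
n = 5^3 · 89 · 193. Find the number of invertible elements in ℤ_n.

1689600

φ(2147125) = 2147125 · (1 − 1/5) · (1 − 1/89) · (1 − 1/193)
       = 2147125 · 67584/85885 = 1689600.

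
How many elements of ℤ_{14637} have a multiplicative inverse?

7680

First factor: 14637 = 3 · 7 · 17 · 41.
φ(3) = 3 − 1 = 2.
φ(7) = 7 − 1 = 6.
φ(17) = 17 − 1 = 16.
φ(41) = 41 − 1 = 40.
Since φ is multiplicative, φ(14637) = 2 · 6 · 16 · 40 = 7680.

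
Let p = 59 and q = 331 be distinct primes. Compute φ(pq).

19140

φ(pq) = (p−1)(q−1) = 58 · 330 = 19140.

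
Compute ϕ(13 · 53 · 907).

φ(13) = 13 − 1 = 12.
φ(53) = 53 − 1 = 52.
φ(907) = 907 − 1 = 906.
Since φ is multiplicative, φ(624923) = 12 · 52 · 906 = 565344.

565344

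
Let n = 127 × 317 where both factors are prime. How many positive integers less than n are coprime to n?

39816

φ(127) = 127 − 1 = 126.
φ(317) = 317 − 1 = 316.
Since φ is multiplicative, φ(40259) = 126 · 316 = 39816.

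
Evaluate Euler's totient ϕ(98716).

44352

98716 = 2**2 × 23 × 29 × 37.
φ(98716) = 98716 · (1 − 1/2) · (1 − 1/23) · (1 − 1/29) · (1 − 1/37)
       = 98716 · 22176/49358 = 44352.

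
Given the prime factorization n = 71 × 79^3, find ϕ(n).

34075860

φ(71) = 71 − 1 = 70.
φ(79^3) = 79^3 − 79^2 = 493039 − 6241 = 486798.
φ(35005769) = 70 × 486798 = 34075860.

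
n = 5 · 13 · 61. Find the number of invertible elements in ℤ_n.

φ(5) = 5 − 1 = 4.
φ(13) = 13 − 1 = 12.
φ(61) = 61 − 1 = 60.
Multiply: 4 · 12 · 60 = 2880.

2880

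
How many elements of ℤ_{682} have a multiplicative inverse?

Factor 682: 682 = 2 × 11 × 31.
φ(2) = 2 − 1 = 1.
φ(11) = 11 − 1 = 10.
φ(31) = 31 − 1 = 30.
φ(682) = 1 × 10 × 30 = 300.

300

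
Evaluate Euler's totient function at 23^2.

φ(529) = 529 · (1 − 1/23)
       = 529 · 22/23 = 506.

506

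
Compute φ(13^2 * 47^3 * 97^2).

147611812608

φ(165091132583) = 165091132583 · (1 − 1/13) · (1 − 1/47) · (1 − 1/97)
       = 165091132583 · 52992/59267 = 147611812608.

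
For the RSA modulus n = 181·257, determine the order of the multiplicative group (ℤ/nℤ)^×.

46080

φ(pq) = (p−1)(q−1) = 180 · 256 = 46080.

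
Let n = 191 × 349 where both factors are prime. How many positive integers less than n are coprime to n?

For distinct primes, φ(pq) = (p−1)(q−1) = 190 × 348 = 66120.

66120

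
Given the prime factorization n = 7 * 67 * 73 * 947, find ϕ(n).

26972352

φ(32422439) = 32422439 · (1 − 1/7) · (1 − 1/67) · (1 − 1/73) · (1 − 1/947)
       = 32422439 · 26972352/32422439 = 26972352.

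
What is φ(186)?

186 = 2 × 3 × 31.
φ(2) = 2 − 1 = 1.
φ(3) = 3 − 1 = 2.
φ(31) = 31 − 1 = 30.
φ(186) = 1 × 2 × 30 = 60.

60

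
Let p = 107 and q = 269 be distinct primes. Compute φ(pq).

φ(n) = (p − 1)(q − 1) = (107−1)(269−1) = 106·268 = 28408.

28408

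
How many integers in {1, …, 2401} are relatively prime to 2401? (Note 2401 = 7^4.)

2058

φ(2401) = 2401 · (1 − 1/7)
       = 2401 · 6/7 = 2058.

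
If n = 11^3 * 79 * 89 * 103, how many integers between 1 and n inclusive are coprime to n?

φ(963900883) = 963900883 · (1 − 1/11) · (1 − 1/79) · (1 − 1/89) · (1 − 1/103)
       = 963900883 · 7001280/7966123 = 847154880.

847154880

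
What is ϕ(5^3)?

φ(5^3) = 5^2·(5−1) = 25·4 = 100.

100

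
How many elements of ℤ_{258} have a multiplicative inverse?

84

First factor: 258 = 2 * 3 * 43.
φ(2) = 2 − 1 = 1.
φ(3) = 3 − 1 = 2.
φ(43) = 43 − 1 = 42.
Since φ is multiplicative, φ(258) = 1 · 2 · 42 = 84.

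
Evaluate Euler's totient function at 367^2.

φ(134689) = 134689 · (1 − 1/367)
       = 134689 · 366/367 = 134322.

134322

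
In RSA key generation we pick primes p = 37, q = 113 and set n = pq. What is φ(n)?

4032

For distinct primes, φ(pq) = (p−1)(q−1) = 36 × 112 = 4032.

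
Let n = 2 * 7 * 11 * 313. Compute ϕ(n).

φ(48202) = 48202 · (1 − 1/2) · (1 − 1/7) · (1 − 1/11) · (1 − 1/313)
       = 48202 · 18720/48202 = 18720.

18720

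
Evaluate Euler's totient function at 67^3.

296274

φ(67^3) = 67^2·(67−1) = 4489·66 = 296274.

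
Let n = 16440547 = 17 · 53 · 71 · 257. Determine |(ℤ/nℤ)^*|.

φ(16440547) = 16440547 · (1 − 1/17) · (1 − 1/53) · (1 − 1/71) · (1 − 1/257)
       = 16440547 · 14909440/16440547 = 14909440.

14909440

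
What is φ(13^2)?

156

φ(13^2) = 13^2 − 13^1 = 169 − 13 = 156.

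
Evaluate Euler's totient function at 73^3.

φ(73^3) = 73^3 − 73^2 = 389017 − 5329 = 383688.

383688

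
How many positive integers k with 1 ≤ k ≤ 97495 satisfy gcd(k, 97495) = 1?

Factor 97495: 97495 = 5 · 17 · 31 · 37.
φ(97495) = 97495 · (1 − 1/5) · (1 − 1/17) · (1 − 1/31) · (1 − 1/37)
       = 97495 · 69120/97495 = 69120.

69120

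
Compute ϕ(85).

First factor: 85 = 5 × 17.
φ(5) = 5 − 1 = 4.
φ(17) = 17 − 1 = 16.
φ(85) = 4 × 16 = 64.

64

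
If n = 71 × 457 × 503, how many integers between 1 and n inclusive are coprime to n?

φ(71) = 71 − 1 = 70.
φ(457) = 457 − 1 = 456.
φ(503) = 503 − 1 = 502.
Since φ is multiplicative, φ(16320841) = 70 · 456 · 502 = 16023840.

16023840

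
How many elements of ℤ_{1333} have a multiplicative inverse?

1260

1333 = 31 × 43.
φ(31) = 31 − 1 = 30.
φ(43) = 43 − 1 = 42.
Multiply: 30 · 42 = 1260.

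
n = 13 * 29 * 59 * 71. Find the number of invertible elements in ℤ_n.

φ(13) = 13 − 1 = 12.
φ(29) = 29 − 1 = 28.
φ(59) = 59 − 1 = 58.
φ(71) = 71 − 1 = 70.
φ(1579253) = 12 × 28 × 58 × 70 = 1364160.

1364160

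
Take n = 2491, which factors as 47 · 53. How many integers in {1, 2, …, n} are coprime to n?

2392

φ(2491) = 2491 · (1 − 1/47) · (1 − 1/53)
       = 2491 · 2392/2491 = 2392.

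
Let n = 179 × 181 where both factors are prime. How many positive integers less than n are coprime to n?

32040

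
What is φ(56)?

24

First factor: 56 = 2^3 × 7.
φ(2^3) = 2^3 − 2^2 = 8 − 4 = 4.
φ(7) = 7 − 1 = 6.
φ(56) = 4 × 6 = 24.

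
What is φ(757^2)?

φ(573049) = 573049 · (1 − 1/757)
       = 573049 · 756/757 = 572292.

572292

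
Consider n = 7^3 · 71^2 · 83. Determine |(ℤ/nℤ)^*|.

119816760

φ(7^3) = 7^2·(7−1) = 49·6 = 294.
φ(71^2) = 71^2 − 71^1 = 5041 − 71 = 4970.
φ(83) = 83 − 1 = 82.
φ(143512229) = 294 × 4970 × 82 = 119816760.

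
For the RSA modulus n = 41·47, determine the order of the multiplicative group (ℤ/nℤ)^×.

1840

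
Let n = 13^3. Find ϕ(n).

φ(13^3) = 13^2·(13−1) = 169·12 = 2028.

2028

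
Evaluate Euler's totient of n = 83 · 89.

7216

φ(7387) = 7387 · (1 − 1/83) · (1 − 1/89)
       = 7387 · 7216/7387 = 7216.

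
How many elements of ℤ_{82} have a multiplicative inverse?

40

First factor: 82 = 2 · 41.
φ(2) = 2 − 1 = 1.
φ(41) = 41 − 1 = 40.
Multiply: 1 · 40 = 40.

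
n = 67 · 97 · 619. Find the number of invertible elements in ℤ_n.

3915648

φ(4022881) = 4022881 · (1 − 1/67) · (1 − 1/97) · (1 − 1/619)
       = 4022881 · 3915648/4022881 = 3915648.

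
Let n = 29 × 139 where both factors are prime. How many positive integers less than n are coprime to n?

3864

φ(29) = 29 − 1 = 28.
φ(139) = 139 − 1 = 138.
φ(4031) = 28 × 138 = 3864.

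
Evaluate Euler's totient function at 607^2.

φ(368449) = 368449 · (1 − 1/607)
       = 368449 · 606/607 = 367842.

367842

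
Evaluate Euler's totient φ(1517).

1440

1517 = 37 · 41.
φ(1517) = 1517 · (1 − 1/37) · (1 − 1/41)
       = 1517 · 1440/1517 = 1440.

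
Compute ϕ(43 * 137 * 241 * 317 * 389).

168080855040

φ(175071288803) = 175071288803 · (1 − 1/43) · (1 − 1/137) · (1 − 1/241) · (1 − 1/317) · (1 − 1/389)
       = 175071288803 · 168080855040/175071288803 = 168080855040.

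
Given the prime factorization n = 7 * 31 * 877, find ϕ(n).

φ(190309) = 190309 · (1 − 1/7) · (1 − 1/31) · (1 − 1/877)
       = 190309 · 157680/190309 = 157680.

157680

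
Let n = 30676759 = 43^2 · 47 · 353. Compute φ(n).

29242752

φ(30676759) = 30676759 · (1 − 1/43) · (1 − 1/47) · (1 − 1/353)
       = 30676759 · 680064/713413 = 29242752.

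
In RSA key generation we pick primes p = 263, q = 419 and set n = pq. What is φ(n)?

φ(pq) = (p−1)(q−1) = 262 · 418 = 109516.

109516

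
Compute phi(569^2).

φ(323761) = 323761 · (1 − 1/569)
       = 323761 · 568/569 = 323192.

323192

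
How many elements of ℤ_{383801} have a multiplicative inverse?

316800

Factor 383801: 383801 = 11 · 23 · 37 · 41.
φ(11) = 11 − 1 = 10.
φ(23) = 23 − 1 = 22.
φ(37) = 37 − 1 = 36.
φ(41) = 41 − 1 = 40.
Multiply: 10 · 22 · 36 · 40 = 316800.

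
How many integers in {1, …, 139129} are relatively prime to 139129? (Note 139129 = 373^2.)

φ(139129) = 139129 · (1 − 1/373)
       = 139129 · 372/373 = 138756.

138756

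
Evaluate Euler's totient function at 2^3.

4

φ(2^3) = 2^2·(2−1) = 4·1 = 4.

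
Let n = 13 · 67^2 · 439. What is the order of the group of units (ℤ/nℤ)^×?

φ(25618723) = 25618723 · (1 − 1/13) · (1 − 1/67) · (1 − 1/439)
       = 25618723 · 346896/382369 = 23242032.

23242032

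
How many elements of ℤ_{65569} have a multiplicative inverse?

48384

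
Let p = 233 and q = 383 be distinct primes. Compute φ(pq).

φ(pq) = (p−1)(q−1) = 232 · 382 = 88624.

88624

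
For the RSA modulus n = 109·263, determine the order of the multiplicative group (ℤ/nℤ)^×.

28296

For distinct primes, φ(pq) = (p−1)(q−1) = 108 × 262 = 28296.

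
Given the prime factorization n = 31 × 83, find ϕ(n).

φ(2573) = 2573 · (1 − 1/31) · (1 − 1/83)
       = 2573 · 2460/2573 = 2460.

2460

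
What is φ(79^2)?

6162

φ(79^2) = 79^2 − 79^1 = 6241 − 79 = 6162.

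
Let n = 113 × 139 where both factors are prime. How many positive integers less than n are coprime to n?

15456

φ(15707) = 15707 · (1 − 1/113) · (1 − 1/139)
       = 15707 · 15456/15707 = 15456.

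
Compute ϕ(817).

817 = 19 × 43.
φ(817) = 817 · (1 − 1/19) · (1 − 1/43)
       = 817 · 756/817 = 756.

756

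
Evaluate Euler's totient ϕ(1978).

924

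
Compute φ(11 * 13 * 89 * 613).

φ(7801651) = 7801651 · (1 − 1/11) · (1 − 1/13) · (1 − 1/89) · (1 − 1/613)
       = 7801651 · 6462720/7801651 = 6462720.

6462720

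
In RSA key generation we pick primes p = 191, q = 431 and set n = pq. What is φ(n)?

81700

φ(82321) = 82321 · (1 − 1/191) · (1 − 1/431)
       = 82321 · 81700/82321 = 81700.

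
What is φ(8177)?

6912

Prime factorization: 8177 = 13 × 17 × 37.
φ(8177) = 8177 · (1 − 1/13) · (1 − 1/17) · (1 − 1/37)
       = 8177 · 6912/8177 = 6912.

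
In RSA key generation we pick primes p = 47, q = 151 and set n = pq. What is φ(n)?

φ(7097) = 7097 · (1 − 1/47) · (1 − 1/151)
       = 7097 · 6900/7097 = 6900.

6900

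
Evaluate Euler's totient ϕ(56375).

40000

56375 = 5^3 · 11 · 41.
φ(56375) = 56375 · (1 − 1/5) · (1 − 1/11) · (1 − 1/41)
       = 56375 · 1600/2255 = 40000.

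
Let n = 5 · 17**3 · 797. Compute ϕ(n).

14722816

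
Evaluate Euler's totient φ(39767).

28512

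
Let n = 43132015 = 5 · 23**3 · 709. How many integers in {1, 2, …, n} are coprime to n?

φ(43132015) = 43132015 · (1 − 1/5) · (1 − 1/23) · (1 − 1/709)
       = 43132015 · 62304/81535 = 32958816.

32958816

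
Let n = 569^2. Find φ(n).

323192

φ(569^2) = 569^1·(569−1) = 569·568 = 323192.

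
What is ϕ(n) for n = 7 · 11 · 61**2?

219600

φ(286517) = 286517 · (1 − 1/7) · (1 − 1/11) · (1 − 1/61)
       = 286517 · 3600/4697 = 219600.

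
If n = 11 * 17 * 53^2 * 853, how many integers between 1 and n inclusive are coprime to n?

375697920

φ(11) = 11 − 1 = 10.
φ(17) = 17 − 1 = 16.
φ(53^2) = 53^2 − 53^1 = 2809 − 53 = 2756.
φ(853) = 853 − 1 = 852.
Since φ is multiplicative, φ(448066399) = 10 · 16 · 2756 · 852 = 375697920.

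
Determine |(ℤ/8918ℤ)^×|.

3528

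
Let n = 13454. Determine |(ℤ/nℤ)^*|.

5580

13454 = 2 × 7 × 31^2.
φ(13454) = 13454 · (1 − 1/2) · (1 − 1/7) · (1 − 1/31)
       = 13454 · 180/434 = 5580.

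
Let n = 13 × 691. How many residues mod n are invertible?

8280

φ(13) = 13 − 1 = 12.
φ(691) = 691 − 1 = 690.
Multiply: 12 · 690 = 8280.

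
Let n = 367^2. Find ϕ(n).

134322

φ(134689) = 134689 · (1 − 1/367)
       = 134689 · 366/367 = 134322.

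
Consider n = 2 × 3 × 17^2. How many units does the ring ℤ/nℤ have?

544

φ(2) = 2 − 1 = 1.
φ(3) = 3 − 1 = 2.
φ(17^2) = 17^1·(17−1) = 17·16 = 272.
φ(1734) = 1 × 2 × 272 = 544.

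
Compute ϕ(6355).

Prime factorization: 6355 = 5 × 31 × 41.
φ(6355) = 6355 · (1 − 1/5) · (1 − 1/31) · (1 − 1/41)
       = 6355 · 4800/6355 = 4800.

4800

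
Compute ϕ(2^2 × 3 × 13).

48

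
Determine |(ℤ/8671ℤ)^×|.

7392

First factor: 8671 = 13 · 23 · 29.
φ(8671) = 8671 · (1 − 1/13) · (1 − 1/23) · (1 − 1/29)
       = 8671 · 7392/8671 = 7392.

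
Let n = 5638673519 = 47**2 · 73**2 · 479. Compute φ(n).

5431739616

φ(47^2) = 47^2 − 47^1 = 2209 − 47 = 2162.
φ(73^2) = 73^1·(73−1) = 73·72 = 5256.
φ(479) = 479 − 1 = 478.
Since φ is multiplicative, φ(5638673519) = 2162 · 5256 · 478 = 5431739616.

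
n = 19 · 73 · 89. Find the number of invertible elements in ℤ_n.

φ(19) = 19 − 1 = 18.
φ(73) = 73 − 1 = 72.
φ(89) = 89 − 1 = 88.
φ(123443) = 18 × 72 × 88 = 114048.

114048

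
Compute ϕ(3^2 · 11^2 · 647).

φ(704583) = 704583 · (1 − 1/3) · (1 − 1/11) · (1 − 1/647)
       = 704583 · 12920/21351 = 426360.

426360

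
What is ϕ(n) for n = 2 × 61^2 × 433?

φ(2) = 2 − 1 = 1.
φ(61^2) = 61^1·(61−1) = 61·60 = 3660.
φ(433) = 433 − 1 = 432.
Since φ is multiplicative, φ(3222386) = 1 · 3660 · 432 = 1581120.

1581120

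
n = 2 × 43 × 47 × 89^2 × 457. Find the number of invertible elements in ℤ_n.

6899929344

φ(14631623674) = 14631623674 · (1 − 1/2) · (1 − 1/43) · (1 − 1/47) · (1 − 1/89) · (1 − 1/457)
       = 14631623674 · 77527296/164400266 = 6899929344.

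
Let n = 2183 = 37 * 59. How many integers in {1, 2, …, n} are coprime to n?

2088

φ(37) = 37 − 1 = 36.
φ(59) = 59 − 1 = 58.
Since φ is multiplicative, φ(2183) = 36 · 58 = 2088.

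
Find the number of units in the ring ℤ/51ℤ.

51 = 3 × 17.
φ(51) = 51 · (1 − 1/3) · (1 − 1/17)
       = 51 · 32/51 = 32.

32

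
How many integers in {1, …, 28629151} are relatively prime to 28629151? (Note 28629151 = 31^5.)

φ(28629151) = 28629151 · (1 − 1/31)
       = 28629151 · 30/31 = 27705630.

27705630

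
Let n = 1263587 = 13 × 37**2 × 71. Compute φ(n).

φ(13) = 13 − 1 = 12.
φ(37^2) = 37^1·(37−1) = 37·36 = 1332.
φ(71) = 71 − 1 = 70.
Multiply: 12 · 1332 · 70 = 1118880.

1118880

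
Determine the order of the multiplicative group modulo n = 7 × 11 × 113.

6720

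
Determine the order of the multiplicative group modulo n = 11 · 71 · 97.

φ(75757) = 75757 · (1 − 1/11) · (1 − 1/71) · (1 − 1/97)
       = 75757 · 67200/75757 = 67200.

67200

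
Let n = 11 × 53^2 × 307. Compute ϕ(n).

8433360

φ(9485993) = 9485993 · (1 − 1/11) · (1 − 1/53) · (1 − 1/307)
       = 9485993 · 159120/178981 = 8433360.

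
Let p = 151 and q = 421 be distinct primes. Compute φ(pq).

φ(63571) = 63571 · (1 − 1/151) · (1 − 1/421)
       = 63571 · 63000/63571 = 63000.

63000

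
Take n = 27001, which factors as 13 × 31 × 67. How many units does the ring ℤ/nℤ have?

23760

φ(27001) = 27001 · (1 − 1/13) · (1 − 1/31) · (1 − 1/67)
       = 27001 · 23760/27001 = 23760.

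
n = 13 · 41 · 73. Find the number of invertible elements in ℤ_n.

34560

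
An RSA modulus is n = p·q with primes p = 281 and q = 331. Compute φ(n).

φ(93011) = 93011 · (1 − 1/281) · (1 − 1/331)
       = 93011 · 92400/93011 = 92400.

92400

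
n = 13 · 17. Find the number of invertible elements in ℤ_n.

φ(13) = 13 − 1 = 12.
φ(17) = 17 − 1 = 16.
Multiply: 12 · 16 = 192.

192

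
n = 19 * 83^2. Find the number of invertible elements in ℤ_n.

122508

φ(130891) = 130891 · (1 − 1/19) · (1 − 1/83)
       = 130891 · 1476/1577 = 122508.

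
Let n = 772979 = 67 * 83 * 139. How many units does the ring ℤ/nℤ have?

746856

φ(772979) = 772979 · (1 − 1/67) · (1 − 1/83) · (1 − 1/139)
       = 772979 · 746856/772979 = 746856.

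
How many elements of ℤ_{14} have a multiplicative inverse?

6

Factor 14: 14 = 2 · 7.
φ(2) = 2 − 1 = 1.
φ(7) = 7 − 1 = 6.
φ(14) = 1 × 6 = 6.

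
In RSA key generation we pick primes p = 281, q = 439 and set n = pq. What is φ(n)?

122640

φ(123359) = 123359 · (1 − 1/281) · (1 − 1/439)
       = 123359 · 122640/123359 = 122640.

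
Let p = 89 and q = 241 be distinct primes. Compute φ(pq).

21120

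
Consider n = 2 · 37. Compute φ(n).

φ(74) = 74 · (1 − 1/2) · (1 − 1/37)
       = 74 · 36/74 = 36.

36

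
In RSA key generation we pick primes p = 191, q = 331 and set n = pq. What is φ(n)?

62700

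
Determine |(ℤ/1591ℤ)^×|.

Factor 1591: 1591 = 37 × 43.
φ(1591) = 1591 · (1 − 1/37) · (1 − 1/43)
       = 1591 · 1512/1591 = 1512.

1512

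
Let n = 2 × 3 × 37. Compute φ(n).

φ(2) = 2 − 1 = 1.
φ(3) = 3 − 1 = 2.
φ(37) = 37 − 1 = 36.
Multiply: 1 · 2 · 36 = 72.

72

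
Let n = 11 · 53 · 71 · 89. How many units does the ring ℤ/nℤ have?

3203200

φ(11) = 11 − 1 = 10.
φ(53) = 53 − 1 = 52.
φ(71) = 71 − 1 = 70.
φ(89) = 89 − 1 = 88.
Since φ is multiplicative, φ(3683977) = 10 · 52 · 70 · 88 = 3203200.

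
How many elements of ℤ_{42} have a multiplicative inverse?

12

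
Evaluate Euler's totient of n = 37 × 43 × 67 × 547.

φ(58308559) = 58308559 · (1 − 1/37) · (1 − 1/43) · (1 − 1/67) · (1 − 1/547)
       = 58308559 · 54486432/58308559 = 54486432.

54486432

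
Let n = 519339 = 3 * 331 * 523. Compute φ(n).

344520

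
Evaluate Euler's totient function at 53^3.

φ(53^3) = 53^3 − 53^2 = 148877 − 2809 = 146068.

146068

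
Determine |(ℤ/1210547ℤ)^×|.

Prime factorization: 1210547 = 13**3 · 19 · 29.
φ(1210547) = 1210547 · (1 − 1/13) · (1 − 1/19) · (1 − 1/29)
       = 1210547 · 6048/7163 = 1022112.

1022112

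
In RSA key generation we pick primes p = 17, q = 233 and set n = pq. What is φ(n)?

3712

φ(3961) = 3961 · (1 − 1/17) · (1 − 1/233)
       = 3961 · 3712/3961 = 3712.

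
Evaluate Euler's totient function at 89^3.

697048

φ(89^3) = 89^2·(89−1) = 7921·88 = 697048.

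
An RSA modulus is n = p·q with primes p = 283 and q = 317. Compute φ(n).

89112

φ(89711) = 89711 · (1 − 1/283) · (1 − 1/317)
       = 89711 · 89112/89711 = 89112.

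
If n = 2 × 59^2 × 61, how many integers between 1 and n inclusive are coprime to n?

205320

φ(2) = 2 − 1 = 1.
φ(59^2) = 59^1·(59−1) = 59·58 = 3422.
φ(61) = 61 − 1 = 60.
Since φ is multiplicative, φ(424682) = 1 · 3422 · 60 = 205320.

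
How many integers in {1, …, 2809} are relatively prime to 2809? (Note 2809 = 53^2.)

2756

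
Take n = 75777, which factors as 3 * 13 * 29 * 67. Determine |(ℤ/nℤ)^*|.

44352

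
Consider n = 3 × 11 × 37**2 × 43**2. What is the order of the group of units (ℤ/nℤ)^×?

φ(3) = 3 − 1 = 2.
φ(11) = 11 − 1 = 10.
φ(37^2) = 37^2 − 37^1 = 1369 − 37 = 1332.
φ(43^2) = 43^2 − 43^1 = 1849 − 43 = 1806.
φ(83532273) = 2 × 10 × 1332 × 1806 = 48111840.

48111840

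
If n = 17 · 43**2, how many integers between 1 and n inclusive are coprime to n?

28896

φ(17) = 17 − 1 = 16.
φ(43^2) = 43^2 − 43^1 = 1849 − 43 = 1806.
Since φ is multiplicative, φ(31433) = 16 · 1806 = 28896.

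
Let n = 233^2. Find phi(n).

φ(233^2) = 233^2 − 233^1 = 54289 − 233 = 54056.

54056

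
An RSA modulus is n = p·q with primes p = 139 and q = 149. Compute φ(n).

For distinct primes, φ(pq) = (p−1)(q−1) = 138 × 148 = 20424.

20424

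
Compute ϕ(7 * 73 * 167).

φ(7) = 7 − 1 = 6.
φ(73) = 73 − 1 = 72.
φ(167) = 167 − 1 = 166.
φ(85337) = 6 × 72 × 166 = 71712.

71712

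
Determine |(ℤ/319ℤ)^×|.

First factor: 319 = 11 · 29.
φ(11) = 11 − 1 = 10.
φ(29) = 29 − 1 = 28.
φ(319) = 10 × 28 = 280.

280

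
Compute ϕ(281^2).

φ(78961) = 78961 · (1 − 1/281)
       = 78961 · 280/281 = 78680.

78680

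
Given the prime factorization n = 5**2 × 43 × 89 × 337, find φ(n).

φ(32242475) = 32242475 · (1 − 1/5) · (1 − 1/43) · (1 − 1/89) · (1 − 1/337)
       = 32242475 · 4967424/6448495 = 24837120.

24837120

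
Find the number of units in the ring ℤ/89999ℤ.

Prime factorization: 89999 = 7 * 13 * 23 * 43.
φ(7) = 7 − 1 = 6.
φ(13) = 13 − 1 = 12.
φ(23) = 23 − 1 = 22.
φ(43) = 43 − 1 = 42.
Since φ is multiplicative, φ(89999) = 6 · 12 · 22 · 42 = 66528.

66528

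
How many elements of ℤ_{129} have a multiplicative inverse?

84

Factor 129: 129 = 3 × 43.
φ(129) = 129 · (1 − 1/3) · (1 − 1/43)
       = 129 · 84/129 = 84.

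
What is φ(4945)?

First factor: 4945 = 5 × 23 × 43.
φ(5) = 5 − 1 = 4.
φ(23) = 23 − 1 = 22.
φ(43) = 43 − 1 = 42.
Since φ is multiplicative, φ(4945) = 4 · 22 · 42 = 3696.

3696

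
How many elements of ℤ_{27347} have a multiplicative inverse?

24640

First factor: 27347 = 23 × 29 × 41.
φ(27347) = 27347 · (1 − 1/23) · (1 − 1/29) · (1 − 1/41)
       = 27347 · 24640/27347 = 24640.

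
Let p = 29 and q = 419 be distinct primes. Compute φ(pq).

11704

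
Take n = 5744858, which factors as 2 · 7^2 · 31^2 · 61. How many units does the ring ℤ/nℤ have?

φ(5744858) = 5744858 · (1 − 1/2) · (1 − 1/7) · (1 − 1/31) · (1 − 1/61)
       = 5744858 · 10800/26474 = 2343600.

2343600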